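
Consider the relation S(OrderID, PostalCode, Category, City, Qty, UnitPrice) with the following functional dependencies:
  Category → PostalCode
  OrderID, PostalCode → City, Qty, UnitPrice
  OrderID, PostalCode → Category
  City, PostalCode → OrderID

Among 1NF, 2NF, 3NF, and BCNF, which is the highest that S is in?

3NF

Candidate keys: {Category, City}, {Category, OrderID}, {City, PostalCode}, {OrderID, PostalCode}. Prime attributes: {Category, City, OrderID, PostalCode}.
Category → PostalCode: {Category}⁺ = {Category, PostalCode}, which is not all of the attributes, so the left side is not a superkey — BCNF is violated.
Since {PostalCode} ⊆ prime attributes and every other non-superkey FD also has a prime right side, the schema is in 3NF.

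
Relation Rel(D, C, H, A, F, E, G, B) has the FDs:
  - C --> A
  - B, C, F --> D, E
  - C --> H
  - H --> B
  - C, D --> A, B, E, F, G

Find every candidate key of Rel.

{C, D}, {C, F}

{C} never appears on the right of any FD, so every key must include it.
{C, D} is a candidate key since {C, D}⁺ = {A, B, C, D, E, F, G, H} covers every attribute.
{C, F} is a candidate key since {C, F}⁺ = {A, B, C, D, E, F, G, H} covers every attribute.
Any other superkey properly contains one of these, so there are no further candidate keys.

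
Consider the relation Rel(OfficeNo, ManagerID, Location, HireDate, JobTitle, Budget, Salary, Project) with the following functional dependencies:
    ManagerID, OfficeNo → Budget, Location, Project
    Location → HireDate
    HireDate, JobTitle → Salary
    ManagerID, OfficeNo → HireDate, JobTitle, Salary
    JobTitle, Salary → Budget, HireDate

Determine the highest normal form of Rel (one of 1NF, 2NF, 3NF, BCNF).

2NF

Candidate key: {ManagerID, OfficeNo}. Prime attributes: {ManagerID, OfficeNo}.
Location → HireDate breaks BCNF: {Location}⁺ = {HireDate, Location}, so {Location} is not a superkey.
Because {HireDate} is non-prime and the left side of Location → HireDate is not a superkey, the relation is not in 3NF.
Checking every proper subset of each key, none determines a non-prime attribute — 2NF is satisfied.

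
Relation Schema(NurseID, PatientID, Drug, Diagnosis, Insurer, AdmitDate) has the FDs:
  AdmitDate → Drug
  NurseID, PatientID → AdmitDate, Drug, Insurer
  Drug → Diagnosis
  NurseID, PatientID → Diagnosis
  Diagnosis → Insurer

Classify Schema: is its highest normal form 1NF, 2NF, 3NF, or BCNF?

Candidate key: {NurseID, PatientID}. Prime attributes: {NurseID, PatientID}.
For AdmitDate → Drug we have {AdmitDate}⁺ = {AdmitDate, Diagnosis, Drug, Insurer}; {AdmitDate} is not a superkey, so BCNF fails.
AdmitDate → Drug determines the non-prime attribute {Drug} from a non-superkey — 3NF is violated.
No non-prime attribute depends on a proper subset of any candidate key, so 2NF holds.

2NF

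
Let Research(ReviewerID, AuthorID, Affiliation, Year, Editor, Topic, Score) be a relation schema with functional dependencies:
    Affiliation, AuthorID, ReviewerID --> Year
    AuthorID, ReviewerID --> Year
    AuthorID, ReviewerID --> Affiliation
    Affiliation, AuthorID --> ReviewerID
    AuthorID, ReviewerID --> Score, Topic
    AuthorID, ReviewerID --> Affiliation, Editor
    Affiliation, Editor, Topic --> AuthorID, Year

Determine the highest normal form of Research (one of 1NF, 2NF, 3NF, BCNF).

BCNF

Candidate keys: {Affiliation, AuthorID}, {Affiliation, Editor, Topic}, {AuthorID, ReviewerID}. Prime attributes: {Affiliation, AuthorID, Editor, ReviewerID, Topic}.
Each dependency's left side is a superkey — BCNF holds.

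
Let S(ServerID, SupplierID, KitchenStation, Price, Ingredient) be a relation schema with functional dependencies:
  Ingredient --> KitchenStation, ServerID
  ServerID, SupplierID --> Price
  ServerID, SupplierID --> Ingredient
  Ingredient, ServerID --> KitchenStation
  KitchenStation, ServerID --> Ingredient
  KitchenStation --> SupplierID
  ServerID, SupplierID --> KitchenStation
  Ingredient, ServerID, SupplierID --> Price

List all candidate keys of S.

{Ingredient}, {KitchenStation, ServerID}, {ServerID, SupplierID}

{Ingredient} is a candidate key since {Ingredient}⁺ = {Ingredient, KitchenStation, Price, ServerID, SupplierID} covers every attribute.
{KitchenStation, ServerID} is a candidate key since {KitchenStation, ServerID}⁺ = {Ingredient, KitchenStation, Price, ServerID, SupplierID} covers every attribute.
{ServerID, SupplierID} is a candidate key since {ServerID, SupplierID}⁺ = {Ingredient, KitchenStation, Price, ServerID, SupplierID} covers every attribute.
These are minimal and exhaustive — every other superkey contains one of them.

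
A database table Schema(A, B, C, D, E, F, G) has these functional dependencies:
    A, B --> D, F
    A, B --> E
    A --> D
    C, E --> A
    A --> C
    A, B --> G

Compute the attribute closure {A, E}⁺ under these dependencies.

Start with {A, E}.
A --> D applies; add {D} → now {A, D, E}.
A --> C applies; add {C} → now {A, C, D, E}.
No further FD applies.

{A, C, D, E}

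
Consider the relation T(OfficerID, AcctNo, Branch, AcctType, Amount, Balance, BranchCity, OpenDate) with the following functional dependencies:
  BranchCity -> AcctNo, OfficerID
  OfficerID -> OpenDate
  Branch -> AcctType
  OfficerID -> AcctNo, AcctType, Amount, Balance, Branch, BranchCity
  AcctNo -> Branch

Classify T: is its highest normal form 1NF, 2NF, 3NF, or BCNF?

Candidate keys: {BranchCity}, {OfficerID}. Prime attributes: {BranchCity, OfficerID}.
Branch -> AcctType breaks BCNF: {Branch}⁺ = {AcctType, Branch}, so {Branch} is not a superkey.
Branch -> AcctType determines the non-prime attribute {AcctType} from a non-superkey — 3NF is violated.
With only single-attribute keys there can be no partial dependency, so 2NF holds.

2NF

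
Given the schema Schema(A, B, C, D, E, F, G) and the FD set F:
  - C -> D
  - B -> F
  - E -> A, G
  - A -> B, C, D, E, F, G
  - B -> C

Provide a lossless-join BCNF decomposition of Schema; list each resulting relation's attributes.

Candidate keys of the original relation: {A}, {E}.
In {A, B, C, D, E, F, G}, {C} is not a superkey ({C}⁺ restricted to this set is {C, D}), so split on C -> D into {C, D} and {A, B, C, E, F, G}.
{C, D} has no BCNF violation.
In {A, B, C, E, F, G}, {B} is not a superkey ({B}⁺ restricted to this set is {B, C, F}), so split on B -> C, F into {B, C, F} and {A, B, E, G}.
{B, C, F} has no BCNF violation.
{A, B, E, G} has no BCNF violation.

{A, B, E, G}; {B, C, F}; {C, D}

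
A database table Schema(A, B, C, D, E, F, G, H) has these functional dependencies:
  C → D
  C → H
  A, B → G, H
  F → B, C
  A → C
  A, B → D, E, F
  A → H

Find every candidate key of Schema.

{A, B}, {A, F}

No FD produces {A}, so it must be in every candidate key.
{A, B} is a candidate key since {A, B}⁺ = {A, B, C, D, E, F, G, H} covers every attribute.
{A, F} is a candidate key since {A, F}⁺ = {A, B, C, D, E, F, G, H} covers every attribute.
These are minimal and exhaustive — every other superkey contains one of them.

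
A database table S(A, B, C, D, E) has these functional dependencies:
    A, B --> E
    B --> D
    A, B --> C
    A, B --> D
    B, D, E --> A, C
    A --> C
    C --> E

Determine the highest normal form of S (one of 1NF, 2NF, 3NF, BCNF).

Candidate keys: {A, B}, {B, C}, {B, E}. Prime attributes: {A, B, C, E}.
B --> D breaks BCNF: {B}⁺ = {B, D}, so {B} is not a superkey.
Because {D} is non-prime and the left side of B --> D is not a superkey, the relation is not in 3NF.
{B} is a proper subset of the key {A, B}, and {B}⁺ contains the non-prime attribute {D} — a partial dependency, so 2NF is violated.

1NF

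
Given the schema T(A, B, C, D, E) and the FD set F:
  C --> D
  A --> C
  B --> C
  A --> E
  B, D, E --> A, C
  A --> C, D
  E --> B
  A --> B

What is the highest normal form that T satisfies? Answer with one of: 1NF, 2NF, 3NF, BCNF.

Candidate keys: {A}, {E}. Prime attributes: {A, E}.
C --> D breaks BCNF: {C}⁺ = {C, D}, so {C} is not a superkey.
C --> D determines the non-prime attribute {D} from a non-superkey — 3NF is violated.
Every candidate key is a single attribute, so no partial dependency is possible; 2NF holds.

2NF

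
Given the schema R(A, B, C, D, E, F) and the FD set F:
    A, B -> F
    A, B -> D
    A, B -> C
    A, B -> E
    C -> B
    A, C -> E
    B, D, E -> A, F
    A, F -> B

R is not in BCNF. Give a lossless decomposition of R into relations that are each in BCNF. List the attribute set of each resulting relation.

Candidate keys of the original relation: {A, B}, {A, C}, {A, F}, {B, D, E}, {C, D, E}.
{A, B, C, D, E, F}: {C} determines {B, C} here but is not a superkey — split on C -> B, giving {B, C} and {A, C, D, E, F}.
{B, C} is in BCNF.
{A, C, D, E, F} is in BCNF.

{A, C, D, E, F}; {B, C}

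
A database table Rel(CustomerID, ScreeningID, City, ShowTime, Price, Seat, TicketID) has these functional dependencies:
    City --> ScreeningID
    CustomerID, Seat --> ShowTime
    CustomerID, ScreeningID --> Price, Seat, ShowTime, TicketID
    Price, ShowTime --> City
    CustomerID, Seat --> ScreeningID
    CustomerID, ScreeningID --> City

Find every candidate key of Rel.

{City, CustomerID}, {CustomerID, Price, ShowTime}, {CustomerID, ScreeningID}, {CustomerID, Seat}

No FD produces {CustomerID}, so it must be in every candidate key.
Closure of {City, CustomerID} is {City, CustomerID, Price, ScreeningID, Seat, ShowTime, TicketID}, the whole schema; {City, CustomerID} is a candidate key.
Closure of {CustomerID, ScreeningID} is {City, CustomerID, Price, ScreeningID, Seat, ShowTime, TicketID}, the whole schema; {CustomerID, ScreeningID} is a candidate key.
Closure of {CustomerID, Seat} is {City, CustomerID, Price, ScreeningID, Seat, ShowTime, TicketID}, the whole schema; {CustomerID, Seat} is a candidate key.
Closure of {CustomerID, Price, ShowTime} is {City, CustomerID, Price, ScreeningID, Seat, ShowTime, TicketID}, the whole schema; {CustomerID, Price, ShowTime} is a candidate key.
These are minimal and exhaustive — every other superkey contains one of them.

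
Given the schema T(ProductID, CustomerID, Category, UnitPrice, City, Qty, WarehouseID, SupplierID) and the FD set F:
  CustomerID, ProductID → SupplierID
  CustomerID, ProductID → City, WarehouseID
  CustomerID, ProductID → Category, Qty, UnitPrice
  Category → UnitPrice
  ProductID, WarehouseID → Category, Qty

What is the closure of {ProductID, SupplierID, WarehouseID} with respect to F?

{Category, ProductID, Qty, SupplierID, UnitPrice, WarehouseID}

Start with {ProductID, SupplierID, WarehouseID}.
ProductID, WarehouseID → Category, Qty applies; add {Category, Qty} → now {Category, ProductID, Qty, SupplierID, WarehouseID}.
Category → UnitPrice applies; add {UnitPrice} → now {Category, ProductID, Qty, SupplierID, UnitPrice, WarehouseID}.
No further FD applies.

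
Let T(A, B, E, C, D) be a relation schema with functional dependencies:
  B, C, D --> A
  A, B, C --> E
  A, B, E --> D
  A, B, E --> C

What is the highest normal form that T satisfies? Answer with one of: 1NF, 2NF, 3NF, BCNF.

Candidate keys: {A, B, C}, {A, B, E}, {B, C, D}. Prime attributes: {A, B, C, D, E}.
Each dependency's left side is a superkey — BCNF holds.

BCNF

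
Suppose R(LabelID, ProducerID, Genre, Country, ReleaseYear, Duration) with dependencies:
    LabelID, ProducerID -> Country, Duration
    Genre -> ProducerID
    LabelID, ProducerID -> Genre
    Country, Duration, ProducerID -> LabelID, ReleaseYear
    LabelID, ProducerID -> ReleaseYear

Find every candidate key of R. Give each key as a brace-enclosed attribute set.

Closure of {Genre, LabelID} is {Country, Duration, Genre, LabelID, ProducerID, ReleaseYear}, the whole schema; {Genre, LabelID} is a candidate key.
Closure of {LabelID, ProducerID} is {Country, Duration, Genre, LabelID, ProducerID, ReleaseYear}, the whole schema; {LabelID, ProducerID} is a candidate key.
Closure of {Country, Duration, Genre} is {Country, Duration, Genre, LabelID, ProducerID, ReleaseYear}, the whole schema; {Country, Duration, Genre} is a candidate key.
Closure of {Country, Duration, ProducerID} is {Country, Duration, Genre, LabelID, ProducerID, ReleaseYear}, the whole schema; {Country, Duration, ProducerID} is a candidate key.
No proper subset of any of these is a key, and no other minimal superkey exists.

{Country, Duration, Genre}, {Country, Duration, ProducerID}, {Genre, LabelID}, {LabelID, ProducerID}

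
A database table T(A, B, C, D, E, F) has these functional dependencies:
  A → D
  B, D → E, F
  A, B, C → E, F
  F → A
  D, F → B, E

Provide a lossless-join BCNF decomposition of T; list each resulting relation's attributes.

{A, B, E, F}; {A, D}; {C, F}

Candidate keys of the original relation: {A, B, C}, {B, C, D}, {C, F}.
Within {A, B, C, D, E, F}: {A}⁺ ∩ {A, B, C, D, E, F} = {A, D}, not the whole set, so A → D violates BCNF; decompose into {A, D} and {A, B, C, E, F}.
{A, D}: every determinant is a superkey — BCNF.
Within {A, B, C, E, F}: {F}⁺ ∩ {A, B, C, E, F} = {A, B, E, F}, not the whole set, so F → A, B, E violates BCNF; decompose into {A, B, E, F} and {C, F}.
{A, B, E, F}: every determinant is a superkey — BCNF.
{C, F}: every determinant is a superkey — BCNF.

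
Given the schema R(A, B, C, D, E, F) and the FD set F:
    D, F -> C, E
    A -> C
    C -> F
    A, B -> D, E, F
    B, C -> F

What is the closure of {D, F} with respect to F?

Start with {D, F}.
D, F -> C, E applies; add {C, E} → now {C, D, E, F}.
No further FD applies.

{C, D, E, F}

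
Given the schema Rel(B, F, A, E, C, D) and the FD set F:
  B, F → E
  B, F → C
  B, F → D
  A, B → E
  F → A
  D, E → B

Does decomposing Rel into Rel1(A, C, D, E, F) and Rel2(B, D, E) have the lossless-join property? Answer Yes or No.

Yes

Common attributes: {D, E}; their closure is {B, D, E}.
Rel2 is contained in that closure, so Rel1 ∩ Rel2 → Rel2 holds and the join is lossless.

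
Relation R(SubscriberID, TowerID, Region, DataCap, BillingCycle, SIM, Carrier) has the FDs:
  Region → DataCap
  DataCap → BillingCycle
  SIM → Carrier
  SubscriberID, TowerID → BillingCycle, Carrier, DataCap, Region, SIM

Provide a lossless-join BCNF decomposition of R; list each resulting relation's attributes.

Candidate key of the original relation: {SubscriberID, TowerID}.
{BillingCycle, Carrier, DataCap, Region, SIM, SubscriberID, TowerID}: {Region} determines {BillingCycle, DataCap, Region} here but is not a superkey — split on Region → BillingCycle, DataCap, giving {BillingCycle, DataCap, Region} and {Carrier, Region, SIM, SubscriberID, TowerID}.
{BillingCycle, DataCap, Region}: {DataCap} determines {BillingCycle, DataCap} here but is not a superkey — split on DataCap → BillingCycle, giving {BillingCycle, DataCap} and {DataCap, Region}.
{BillingCycle, DataCap} is in BCNF.
{DataCap, Region} is in BCNF.
{Carrier, Region, SIM, SubscriberID, TowerID}: {SIM} determines {Carrier, SIM} here but is not a superkey — split on SIM → Carrier, giving {Carrier, SIM} and {Region, SIM, SubscriberID, TowerID}.
{Carrier, SIM} is in BCNF.
{Region, SIM, SubscriberID, TowerID} is in BCNF.

{BillingCycle, DataCap}; {Carrier, SIM}; {DataCap, Region}; {Region, SIM, SubscriberID, TowerID}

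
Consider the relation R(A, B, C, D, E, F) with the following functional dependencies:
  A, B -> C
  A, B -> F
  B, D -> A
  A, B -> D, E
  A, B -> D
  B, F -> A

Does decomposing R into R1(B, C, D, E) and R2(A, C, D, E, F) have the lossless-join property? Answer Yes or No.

The shared attributes are {C, D, E} and {C, D, E}⁺ = {C, D, E}.
R1 ⊄ {C, D, E} and R2 ⊄ {C, D, E}, so the split is lossy.

No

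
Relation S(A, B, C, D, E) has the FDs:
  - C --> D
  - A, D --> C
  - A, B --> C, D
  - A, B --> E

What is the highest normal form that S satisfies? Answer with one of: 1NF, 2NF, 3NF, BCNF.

Candidate key: {A, B}. Prime attributes: {A, B}.
For C --> D we have {C}⁺ = {C, D}; {C} is not a superkey, so BCNF fails.
C --> D determines the non-prime attribute {D} from a non-superkey — 3NF is violated.
No non-prime attribute depends on a proper subset of any candidate key, so 2NF holds.

2NF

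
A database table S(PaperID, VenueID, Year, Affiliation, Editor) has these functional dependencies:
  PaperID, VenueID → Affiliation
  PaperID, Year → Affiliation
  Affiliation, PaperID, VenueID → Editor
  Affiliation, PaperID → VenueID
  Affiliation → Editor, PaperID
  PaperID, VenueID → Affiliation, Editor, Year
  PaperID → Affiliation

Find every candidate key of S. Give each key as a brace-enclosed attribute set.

{Affiliation}, {PaperID}

{Affiliation}⁺ = {Affiliation, Editor, PaperID, VenueID, Year}, which is every attribute, so {Affiliation} is a candidate key.
{PaperID}⁺ = {Affiliation, Editor, PaperID, VenueID, Year}, which is every attribute, so {PaperID} is a candidate key.
Any other superkey properly contains one of these, so there are no further candidate keys.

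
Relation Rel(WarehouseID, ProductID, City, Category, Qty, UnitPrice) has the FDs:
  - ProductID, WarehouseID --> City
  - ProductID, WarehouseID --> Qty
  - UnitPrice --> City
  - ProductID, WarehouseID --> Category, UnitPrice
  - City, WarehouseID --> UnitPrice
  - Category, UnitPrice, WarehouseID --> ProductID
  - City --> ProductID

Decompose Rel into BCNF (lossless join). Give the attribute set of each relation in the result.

Candidate keys of the original relation: {City, WarehouseID}, {ProductID, WarehouseID}, {UnitPrice, WarehouseID}.
In {Category, City, ProductID, Qty, UnitPrice, WarehouseID}, {UnitPrice} is not a superkey ({UnitPrice}⁺ restricted to this set is {City, ProductID, UnitPrice}), so split on UnitPrice --> City, ProductID into {City, ProductID, UnitPrice} and {Category, Qty, UnitPrice, WarehouseID}.
In {City, ProductID, UnitPrice}, {City} is not a superkey ({City}⁺ restricted to this set is {City, ProductID}), so split on City --> ProductID into {City, ProductID} and {City, UnitPrice}.
{City, ProductID} is in BCNF.
{City, UnitPrice} is in BCNF.
{Category, Qty, UnitPrice, WarehouseID} is in BCNF.

{Category, Qty, UnitPrice, WarehouseID}; {City, ProductID}; {City, UnitPrice}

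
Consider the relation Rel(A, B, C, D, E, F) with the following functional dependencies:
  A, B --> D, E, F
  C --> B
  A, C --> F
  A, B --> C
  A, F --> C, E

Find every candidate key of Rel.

{A, B}, {A, C}, {A, F}

No FD produces {A}, so it must be in every candidate key.
Closure of {A, B} is {A, B, C, D, E, F}, the whole schema; {A, B} is a candidate key.
Closure of {A, C} is {A, B, C, D, E, F}, the whole schema; {A, C} is a candidate key.
Closure of {A, F} is {A, B, C, D, E, F}, the whole schema; {A, F} is a candidate key.
No proper subset of any of these is a key, and no other minimal superkey exists.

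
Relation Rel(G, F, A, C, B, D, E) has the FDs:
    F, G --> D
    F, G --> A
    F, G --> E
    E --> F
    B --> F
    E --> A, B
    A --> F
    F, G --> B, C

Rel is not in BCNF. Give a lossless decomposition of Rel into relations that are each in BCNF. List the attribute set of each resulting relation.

Candidate keys of the original relation: {A, G}, {B, G}, {E, G}, {F, G}.
In {A, B, C, D, E, F, G}, {E} is not a superkey ({E}⁺ restricted to this set is {A, B, E, F}), so split on E --> A, B, F into {A, B, E, F} and {C, D, E, G}.
In {A, B, E, F}, {B} is not a superkey ({B}⁺ restricted to this set is {B, F}), so split on B --> F into {B, F} and {A, B, E}.
{B, F} is in BCNF.
{A, B, E} is in BCNF.
{C, D, E, G} is in BCNF.

{A, B, E}; {B, F}; {C, D, E, G}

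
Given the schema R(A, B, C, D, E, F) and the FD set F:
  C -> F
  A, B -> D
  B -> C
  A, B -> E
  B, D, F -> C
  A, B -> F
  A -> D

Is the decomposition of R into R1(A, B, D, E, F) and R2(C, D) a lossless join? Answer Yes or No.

No

R1 ∩ R2 = {D}; its closure under F is {D}.
The closure covers neither R1 nor R2 entirely; the join is not lossless.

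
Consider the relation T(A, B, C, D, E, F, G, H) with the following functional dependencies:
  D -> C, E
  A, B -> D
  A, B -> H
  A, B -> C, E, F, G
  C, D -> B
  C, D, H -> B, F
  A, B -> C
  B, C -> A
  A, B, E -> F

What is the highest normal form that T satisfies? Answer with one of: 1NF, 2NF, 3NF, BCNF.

Candidate keys: {A, B}, {B, C}, {D}. Prime attributes: {A, B, C, D}.
Each dependency's left side is a superkey — BCNF holds.

BCNF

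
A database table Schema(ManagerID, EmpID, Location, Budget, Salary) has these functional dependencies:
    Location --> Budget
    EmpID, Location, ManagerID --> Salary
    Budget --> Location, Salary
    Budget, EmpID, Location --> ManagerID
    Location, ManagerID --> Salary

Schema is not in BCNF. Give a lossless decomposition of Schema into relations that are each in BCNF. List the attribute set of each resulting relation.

{Budget, Location, Salary}; {EmpID, Location, ManagerID}

Candidate keys of the original relation: {Budget, EmpID}, {EmpID, Location}.
In {Budget, EmpID, Location, ManagerID, Salary}, {Location} is not a superkey ({Location}⁺ restricted to this set is {Budget, Location, Salary}), so split on Location --> Budget, Salary into {Budget, Location, Salary} and {EmpID, Location, ManagerID}.
{Budget, Location, Salary} is in BCNF.
{EmpID, Location, ManagerID} is in BCNF.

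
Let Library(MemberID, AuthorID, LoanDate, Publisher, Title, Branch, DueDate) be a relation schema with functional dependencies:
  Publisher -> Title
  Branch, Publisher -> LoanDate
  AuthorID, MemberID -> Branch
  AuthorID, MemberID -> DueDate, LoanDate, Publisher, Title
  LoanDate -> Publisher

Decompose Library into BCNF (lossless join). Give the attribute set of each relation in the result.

Candidate key of the original relation: {AuthorID, MemberID}.
{AuthorID, Branch, DueDate, LoanDate, MemberID, Publisher, Title}: {Publisher} determines {Publisher, Title} here but is not a superkey — split on Publisher -> Title, giving {Publisher, Title} and {AuthorID, Branch, DueDate, LoanDate, MemberID, Publisher}.
{Publisher, Title} has no BCNF violation.
{AuthorID, Branch, DueDate, LoanDate, MemberID, Publisher}: {Branch, Publisher} determines {Branch, LoanDate, Publisher} here but is not a superkey — split on Branch, Publisher -> LoanDate, giving {Branch, LoanDate, Publisher} and {AuthorID, Branch, DueDate, MemberID, Publisher}.
{Branch, LoanDate, Publisher}: {LoanDate} determines {LoanDate, Publisher} here but is not a superkey — split on LoanDate -> Publisher, giving {LoanDate, Publisher} and {Branch, LoanDate}.
{LoanDate, Publisher} has no BCNF violation.
{Branch, LoanDate} has no BCNF violation.
{AuthorID, Branch, DueDate, MemberID, Publisher} has no BCNF violation.

{AuthorID, Branch, DueDate, MemberID, Publisher}; {Branch, LoanDate}; {LoanDate, Publisher}; {Publisher, Title}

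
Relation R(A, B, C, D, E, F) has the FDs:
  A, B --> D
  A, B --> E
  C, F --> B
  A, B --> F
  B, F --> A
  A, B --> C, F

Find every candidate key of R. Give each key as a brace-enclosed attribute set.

{A, B}, {B, F}, {C, F}

{A, B}⁺ = {A, B, C, D, E, F}, which is every attribute, so {A, B} is a candidate key.
{B, F}⁺ = {A, B, C, D, E, F}, which is every attribute, so {B, F} is a candidate key.
{C, F}⁺ = {A, B, C, D, E, F}, which is every attribute, so {C, F} is a candidate key.
No proper subset of any of these is a key, and no other minimal superkey exists.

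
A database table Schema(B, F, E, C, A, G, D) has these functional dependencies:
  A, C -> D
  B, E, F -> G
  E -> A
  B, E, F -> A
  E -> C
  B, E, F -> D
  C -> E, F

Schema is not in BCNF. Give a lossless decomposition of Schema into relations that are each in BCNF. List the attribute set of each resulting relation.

Candidate keys of the original relation: {B, C}, {B, E}.
{A, B, C, D, E, F, G}: {A, C} determines {A, C, D, E, F} here but is not a superkey — split on A, C -> D, E, F, giving {A, C, D, E, F} and {A, B, C, G}.
{A, C, D, E, F} is in BCNF.
{A, B, C, G}: {C} determines {A, C} here but is not a superkey — split on C -> A, giving {A, C} and {B, C, G}.
{A, C} is in BCNF.
{B, C, G} is in BCNF.

{A, C, D, E, F}; {B, C, G}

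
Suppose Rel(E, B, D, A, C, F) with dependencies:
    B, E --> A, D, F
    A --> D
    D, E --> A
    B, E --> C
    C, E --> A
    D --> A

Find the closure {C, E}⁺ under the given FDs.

{A, C, D, E}

Start with {C, E}.
C, E --> A applies; add {A} → now {A, C, E}.
A --> D applies; add {D} → now {A, C, D, E}.
No further FD applies.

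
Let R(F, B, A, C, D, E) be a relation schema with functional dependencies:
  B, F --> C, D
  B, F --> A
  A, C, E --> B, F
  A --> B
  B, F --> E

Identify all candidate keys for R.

{A, C, E}, {A, F}, {B, F}

{A, F} is a candidate key since {A, F}⁺ = {A, B, C, D, E, F} covers every attribute.
{B, F} is a candidate key since {B, F}⁺ = {A, B, C, D, E, F} covers every attribute.
{A, C, E} is a candidate key since {A, C, E}⁺ = {A, B, C, D, E, F} covers every attribute.
These are minimal and exhaustive — every other superkey contains one of them.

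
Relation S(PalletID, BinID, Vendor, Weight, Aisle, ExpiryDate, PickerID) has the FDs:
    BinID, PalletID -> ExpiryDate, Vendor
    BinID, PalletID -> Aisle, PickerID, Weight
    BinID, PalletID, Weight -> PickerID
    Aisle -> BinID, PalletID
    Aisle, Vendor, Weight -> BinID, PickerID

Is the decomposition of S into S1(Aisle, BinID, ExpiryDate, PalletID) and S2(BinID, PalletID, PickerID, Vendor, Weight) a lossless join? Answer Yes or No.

The shared attributes are {BinID, PalletID} and {BinID, PalletID}⁺ = {Aisle, BinID, ExpiryDate, PalletID, PickerID, Vendor, Weight}.
S1 is contained in that closure, so S1 ∩ S2 -> S1 holds and the join is lossless.

Yes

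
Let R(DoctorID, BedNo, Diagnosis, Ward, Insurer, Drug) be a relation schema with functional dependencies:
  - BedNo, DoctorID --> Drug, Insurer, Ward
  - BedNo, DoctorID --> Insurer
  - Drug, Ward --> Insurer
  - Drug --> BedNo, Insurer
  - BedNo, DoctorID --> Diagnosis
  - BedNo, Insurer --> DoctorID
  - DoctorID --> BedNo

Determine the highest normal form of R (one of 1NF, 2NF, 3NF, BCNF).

Candidate keys: {BedNo, Insurer}, {DoctorID}, {Drug}. Prime attributes: {BedNo, DoctorID, Drug, Insurer}.
Each dependency's left side is a superkey — BCNF holds.

BCNF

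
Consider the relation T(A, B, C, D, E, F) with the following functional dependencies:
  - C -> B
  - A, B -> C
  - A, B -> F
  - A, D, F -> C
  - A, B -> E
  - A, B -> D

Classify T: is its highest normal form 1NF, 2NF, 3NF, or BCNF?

3NF

Candidate keys: {A, B}, {A, C}, {A, D, F}. Prime attributes: {A, B, C, D, F}.
For C -> B we have {C}⁺ = {B, C}; {C} is not a superkey, so BCNF fails.
Its right-hand attributes {B} are all prime, as are those of every other non-superkey FD — the relation is in 3NF.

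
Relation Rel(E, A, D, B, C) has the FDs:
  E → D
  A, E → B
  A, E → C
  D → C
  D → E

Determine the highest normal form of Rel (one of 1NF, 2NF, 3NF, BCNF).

1NF

Candidate keys: {A, D}, {A, E}. Prime attributes: {A, D, E}.
For E → D we have {E}⁺ = {C, D, E}; {E} is not a superkey, so BCNF fails.
D → C determines the non-prime attribute {C} from a non-superkey — 3NF is violated.
Since {D} ⊂ {A, D} and {D}⁺ ⊇ {C} with {C} non-prime, there is a partial dependency; 2NF fails.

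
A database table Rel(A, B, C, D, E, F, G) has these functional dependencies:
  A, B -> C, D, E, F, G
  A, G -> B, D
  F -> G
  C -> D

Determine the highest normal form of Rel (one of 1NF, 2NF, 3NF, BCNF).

Candidate keys: {A, B}, {A, F}, {A, G}. Prime attributes: {A, B, F, G}.
F -> G: {F}⁺ = {F, G}, which is not all of the attributes, so the left side is not a superkey — BCNF is violated.
C -> D has non-prime {D} on the right and a non-superkey on the left, so 3NF fails.
No proper subset of a key has a non-prime attribute in its closure, so there is no partial dependency; 2NF holds.

2NF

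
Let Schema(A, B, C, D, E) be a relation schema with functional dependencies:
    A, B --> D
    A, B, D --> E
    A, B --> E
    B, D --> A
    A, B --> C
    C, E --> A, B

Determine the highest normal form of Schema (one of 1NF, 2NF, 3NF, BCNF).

BCNF

Candidate keys: {A, B}, {B, D}, {C, E}. Prime attributes: {A, B, C, D, E}.
Every FD has a superkey on the left, so the relation is in BCNF.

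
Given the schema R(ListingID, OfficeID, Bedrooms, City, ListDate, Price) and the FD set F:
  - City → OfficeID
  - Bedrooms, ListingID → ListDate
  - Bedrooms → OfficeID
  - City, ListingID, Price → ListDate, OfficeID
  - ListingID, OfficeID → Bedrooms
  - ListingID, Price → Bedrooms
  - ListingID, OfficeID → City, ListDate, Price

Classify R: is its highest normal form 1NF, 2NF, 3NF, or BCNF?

Candidate keys: {Bedrooms, ListingID}, {City, ListingID}, {ListingID, OfficeID}, {ListingID, Price}. Prime attributes: {Bedrooms, City, ListingID, OfficeID, Price}.
City → OfficeID: {City}⁺ = {City, OfficeID}, which is not all of the attributes, so the left side is not a superkey — BCNF is violated.
Its right-hand attributes {OfficeID} are all prime, as are those of every other non-superkey FD — the relation is in 3NF.

3NF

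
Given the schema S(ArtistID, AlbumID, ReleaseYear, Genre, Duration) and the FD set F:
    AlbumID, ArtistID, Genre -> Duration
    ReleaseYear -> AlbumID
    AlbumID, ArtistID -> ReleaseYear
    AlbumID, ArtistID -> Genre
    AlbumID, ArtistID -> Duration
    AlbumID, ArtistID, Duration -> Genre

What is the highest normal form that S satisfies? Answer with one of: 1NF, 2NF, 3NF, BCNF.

Candidate keys: {AlbumID, ArtistID}, {ArtistID, ReleaseYear}. Prime attributes: {AlbumID, ArtistID, ReleaseYear}.
For ReleaseYear -> AlbumID we have {ReleaseYear}⁺ = {AlbumID, ReleaseYear}; {ReleaseYear} is not a superkey, so BCNF fails.
Since {AlbumID} ⊆ prime attributes and every other non-superkey FD also has a prime right side, the schema is in 3NF.

3NF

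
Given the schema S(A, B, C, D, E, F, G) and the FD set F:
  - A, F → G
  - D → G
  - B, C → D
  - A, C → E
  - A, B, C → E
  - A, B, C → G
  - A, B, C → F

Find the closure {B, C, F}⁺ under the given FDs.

{B, C, D, F, G}

Start with {B, C, F}.
B, C → D applies; add {D} → now {B, C, D, F}.
D → G applies; add {G} → now {B, C, D, F, G}.
No further FD applies.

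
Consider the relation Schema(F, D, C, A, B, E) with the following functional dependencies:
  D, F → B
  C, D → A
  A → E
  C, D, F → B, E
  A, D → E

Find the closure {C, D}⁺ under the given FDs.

Start with {C, D}.
C, D → A applies; add {A} → now {A, C, D}.
A → E applies; add {E} → now {A, C, D, E}.
No further FD applies.

{A, C, D, E}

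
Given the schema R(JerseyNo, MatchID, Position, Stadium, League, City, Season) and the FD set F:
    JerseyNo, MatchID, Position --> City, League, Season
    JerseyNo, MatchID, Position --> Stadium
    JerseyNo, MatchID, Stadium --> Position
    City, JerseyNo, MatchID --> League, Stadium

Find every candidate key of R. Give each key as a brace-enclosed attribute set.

{City, JerseyNo, MatchID}, {JerseyNo, MatchID, Position}, {JerseyNo, MatchID, Stadium}

No FD produces {JerseyNo, MatchID}, so they must be in every candidate key.
{City, JerseyNo, MatchID}⁺ = {City, JerseyNo, League, MatchID, Position, Season, Stadium} — all of the relation — so {City, JerseyNo, MatchID} is a candidate key.
{JerseyNo, MatchID, Position}⁺ = {City, JerseyNo, League, MatchID, Position, Season, Stadium} — all of the relation — so {JerseyNo, MatchID, Position} is a candidate key.
{JerseyNo, MatchID, Stadium}⁺ = {City, JerseyNo, League, MatchID, Position, Season, Stadium} — all of the relation — so {JerseyNo, MatchID, Stadium} is a candidate key.
No proper subset of any of these is a key, and no other minimal superkey exists.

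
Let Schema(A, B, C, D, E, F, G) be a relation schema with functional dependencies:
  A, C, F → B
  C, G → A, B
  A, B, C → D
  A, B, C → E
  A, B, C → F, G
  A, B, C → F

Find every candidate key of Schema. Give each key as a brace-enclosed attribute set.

{A, B, C}, {A, C, F}, {C, G}

{C} never appears on the right of any FD, so every key must include it.
Closure of {C, G} is {A, B, C, D, E, F, G}, the whole schema; {C, G} is a candidate key.
Closure of {A, B, C} is {A, B, C, D, E, F, G}, the whole schema; {A, B, C} is a candidate key.
Closure of {A, C, F} is {A, B, C, D, E, F, G}, the whole schema; {A, C, F} is a candidate key.
These are minimal and exhaustive — every other superkey contains one of them.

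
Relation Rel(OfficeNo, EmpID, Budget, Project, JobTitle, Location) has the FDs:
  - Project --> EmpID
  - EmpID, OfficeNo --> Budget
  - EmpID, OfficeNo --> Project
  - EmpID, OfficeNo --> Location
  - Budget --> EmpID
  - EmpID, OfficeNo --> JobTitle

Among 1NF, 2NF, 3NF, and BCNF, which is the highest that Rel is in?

Candidate keys: {Budget, OfficeNo}, {EmpID, OfficeNo}, {OfficeNo, Project}. Prime attributes: {Budget, EmpID, OfficeNo, Project}.
Project --> EmpID: {Project}⁺ = {EmpID, Project}, which is not all of the attributes, so the left side is not a superkey — BCNF is violated.
But every attribute on its right side ({EmpID}) is prime, and the same holds for every other non-superkey FD, so 3NF still holds.

3NF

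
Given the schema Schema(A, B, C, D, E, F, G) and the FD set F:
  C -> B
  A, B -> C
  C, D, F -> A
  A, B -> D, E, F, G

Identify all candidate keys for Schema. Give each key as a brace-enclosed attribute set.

Closure of {A, B} is {A, B, C, D, E, F, G}, the whole schema; {A, B} is a candidate key.
Closure of {A, C} is {A, B, C, D, E, F, G}, the whole schema; {A, C} is a candidate key.
Closure of {C, D, F} is {A, B, C, D, E, F, G}, the whole schema; {C, D, F} is a candidate key.
No proper subset of any of these is a key, and no other minimal superkey exists.

{A, B}, {A, C}, {C, D, F}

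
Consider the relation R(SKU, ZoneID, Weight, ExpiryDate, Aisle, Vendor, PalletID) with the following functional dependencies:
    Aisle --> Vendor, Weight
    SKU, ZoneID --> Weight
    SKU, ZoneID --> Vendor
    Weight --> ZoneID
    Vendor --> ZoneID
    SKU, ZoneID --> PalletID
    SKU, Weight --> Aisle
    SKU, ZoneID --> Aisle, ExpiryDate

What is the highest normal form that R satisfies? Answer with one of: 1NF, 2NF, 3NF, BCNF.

Candidate keys: {Aisle, SKU}, {SKU, Vendor}, {SKU, Weight}, {SKU, ZoneID}. Prime attributes: {Aisle, SKU, Vendor, Weight, ZoneID}.
Aisle --> Vendor, Weight breaks BCNF: {Aisle}⁺ = {Aisle, Vendor, Weight, ZoneID}, so {Aisle} is not a superkey.
But every attribute on its right side ({Vendor, Weight}) is prime, and the same holds for every other non-superkey FD, so 3NF still holds.

3NF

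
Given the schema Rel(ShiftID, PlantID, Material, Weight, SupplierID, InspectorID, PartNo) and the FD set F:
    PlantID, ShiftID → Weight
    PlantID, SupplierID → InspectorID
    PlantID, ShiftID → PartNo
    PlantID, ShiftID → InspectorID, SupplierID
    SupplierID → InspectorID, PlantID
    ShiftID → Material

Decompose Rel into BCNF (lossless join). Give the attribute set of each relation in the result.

Candidate keys of the original relation: {PlantID, ShiftID}, {ShiftID, SupplierID}.
In {InspectorID, Material, PartNo, PlantID, ShiftID, SupplierID, Weight}, {PlantID, SupplierID} is not a superkey ({PlantID, SupplierID}⁺ restricted to this set is {InspectorID, PlantID, SupplierID}), so split on PlantID, SupplierID → InspectorID into {InspectorID, PlantID, SupplierID} and {Material, PartNo, PlantID, ShiftID, SupplierID, Weight}.
{InspectorID, PlantID, SupplierID} is in BCNF.
In {Material, PartNo, PlantID, ShiftID, SupplierID, Weight}, {SupplierID} is not a superkey ({SupplierID}⁺ restricted to this set is {PlantID, SupplierID}), so split on SupplierID → PlantID into {PlantID, SupplierID} and {Material, PartNo, ShiftID, SupplierID, Weight}.
{PlantID, SupplierID} is in BCNF.
In {Material, PartNo, ShiftID, SupplierID, Weight}, {ShiftID} is not a superkey ({ShiftID}⁺ restricted to this set is {Material, ShiftID}), so split on ShiftID → Material into {Material, ShiftID} and {PartNo, ShiftID, SupplierID, Weight}.
{Material, ShiftID} is in BCNF.
{PartNo, ShiftID, SupplierID, Weight} is in BCNF.

{InspectorID, PlantID, SupplierID}; {Material, ShiftID}; {PartNo, ShiftID, SupplierID, Weight}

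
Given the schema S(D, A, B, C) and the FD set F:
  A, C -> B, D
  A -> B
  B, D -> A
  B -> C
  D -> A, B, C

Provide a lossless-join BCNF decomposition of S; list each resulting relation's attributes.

Candidate keys of the original relation: {A}, {D}.
{A, B, C, D}: {B} determines {B, C} here but is not a superkey — split on B -> C, giving {B, C} and {A, B, D}.
{B, C} has no BCNF violation.
{A, B, D} has no BCNF violation.

{A, B, D}; {B, C}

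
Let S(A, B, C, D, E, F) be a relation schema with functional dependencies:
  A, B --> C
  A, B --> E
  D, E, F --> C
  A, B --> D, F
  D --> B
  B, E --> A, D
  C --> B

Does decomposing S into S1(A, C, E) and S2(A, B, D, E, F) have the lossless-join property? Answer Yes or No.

S1 ∩ S2 = {A, E}; its closure under F is {A, E}.
Neither S1 nor S2 is contained in that closure, so the decomposition is lossy.

No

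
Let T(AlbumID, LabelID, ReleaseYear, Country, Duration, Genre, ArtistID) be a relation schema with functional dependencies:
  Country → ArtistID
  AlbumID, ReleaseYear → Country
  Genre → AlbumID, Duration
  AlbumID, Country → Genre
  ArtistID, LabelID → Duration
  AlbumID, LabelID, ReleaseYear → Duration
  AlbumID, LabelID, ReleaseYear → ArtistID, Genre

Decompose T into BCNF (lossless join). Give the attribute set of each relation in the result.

Candidate keys of the original relation: {AlbumID, LabelID, ReleaseYear}, {Genre, LabelID, ReleaseYear}.
Within {AlbumID, ArtistID, Country, Duration, Genre, LabelID, ReleaseYear}: {Country}⁺ ∩ {AlbumID, ArtistID, Country, Duration, Genre, LabelID, ReleaseYear} = {ArtistID, Country}, not the whole set, so Country → ArtistID violates BCNF; decompose into {ArtistID, Country} and {AlbumID, Country, Duration, Genre, LabelID, ReleaseYear}.
{ArtistID, Country} has no BCNF violation.
Within {AlbumID, Country, Duration, Genre, LabelID, ReleaseYear}: {AlbumID, ReleaseYear}⁺ ∩ {AlbumID, Country, Duration, Genre, LabelID, ReleaseYear} = {AlbumID, Country, Duration, Genre, ReleaseYear}, not the whole set, so AlbumID, ReleaseYear → Country, Duration, Genre violates BCNF; decompose into {AlbumID, Country, Duration, Genre, ReleaseYear} and {AlbumID, LabelID, ReleaseYear}.
Within {AlbumID, Country, Duration, Genre, ReleaseYear}: {Genre}⁺ ∩ {AlbumID, Country, Duration, Genre, ReleaseYear} = {AlbumID, Duration, Genre}, not the whole set, so Genre → AlbumID, Duration violates BCNF; decompose into {AlbumID, Duration, Genre} and {Country, Genre, ReleaseYear}.
{AlbumID, Duration, Genre} has no BCNF violation.
{Country, Genre, ReleaseYear} has no BCNF violation.
{AlbumID, LabelID, ReleaseYear} has no BCNF violation.

{AlbumID, Duration, Genre}; {AlbumID, LabelID, ReleaseYear}; {ArtistID, Country}; {Country, Genre, ReleaseYear}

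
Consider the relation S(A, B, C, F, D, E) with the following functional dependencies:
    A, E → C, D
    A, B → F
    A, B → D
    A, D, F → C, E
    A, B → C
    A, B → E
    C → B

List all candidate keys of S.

{A, B}, {A, C}, {A, D, F}, {A, E}

Attributes never on any right-hand side: {A} — every candidate key must contain it.
{A, B} is a candidate key since {A, B}⁺ = {A, B, C, D, E, F} covers every attribute.
{A, C} is a candidate key since {A, C}⁺ = {A, B, C, D, E, F} covers every attribute.
{A, E} is a candidate key since {A, E}⁺ = {A, B, C, D, E, F} covers every attribute.
{A, D, F} is a candidate key since {A, D, F}⁺ = {A, B, C, D, E, F} covers every attribute.
These are minimal and exhaustive — every other superkey contains one of them.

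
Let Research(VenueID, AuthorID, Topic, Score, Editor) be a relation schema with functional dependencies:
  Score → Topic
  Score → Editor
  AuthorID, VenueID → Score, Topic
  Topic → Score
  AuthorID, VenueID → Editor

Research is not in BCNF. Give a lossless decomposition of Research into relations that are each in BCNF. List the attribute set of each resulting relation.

{AuthorID, Score, VenueID}; {Editor, Score, Topic}

Candidate key of the original relation: {AuthorID, VenueID}.
In {AuthorID, Editor, Score, Topic, VenueID}, {Score} is not a superkey ({Score}⁺ restricted to this set is {Editor, Score, Topic}), so split on Score → Editor, Topic into {Editor, Score, Topic} and {AuthorID, Score, VenueID}.
{Editor, Score, Topic} has no BCNF violation.
{AuthorID, Score, VenueID} has no BCNF violation.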